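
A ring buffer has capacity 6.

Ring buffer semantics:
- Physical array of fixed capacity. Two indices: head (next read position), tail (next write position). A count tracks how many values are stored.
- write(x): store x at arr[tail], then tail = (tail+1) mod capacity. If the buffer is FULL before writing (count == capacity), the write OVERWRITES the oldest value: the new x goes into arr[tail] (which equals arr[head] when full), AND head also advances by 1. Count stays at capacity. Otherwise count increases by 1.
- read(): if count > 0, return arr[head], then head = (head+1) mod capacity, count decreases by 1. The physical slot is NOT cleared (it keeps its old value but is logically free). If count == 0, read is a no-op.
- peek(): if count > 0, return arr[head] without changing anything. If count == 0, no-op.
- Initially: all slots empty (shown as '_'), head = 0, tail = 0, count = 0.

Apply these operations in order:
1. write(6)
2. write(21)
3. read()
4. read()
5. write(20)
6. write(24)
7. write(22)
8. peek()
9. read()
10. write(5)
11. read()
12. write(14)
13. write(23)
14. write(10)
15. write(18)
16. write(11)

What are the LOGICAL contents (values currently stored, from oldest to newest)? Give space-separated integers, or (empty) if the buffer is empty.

Answer: 5 14 23 10 18 11

Derivation:
After op 1 (write(6)): arr=[6 _ _ _ _ _] head=0 tail=1 count=1
After op 2 (write(21)): arr=[6 21 _ _ _ _] head=0 tail=2 count=2
After op 3 (read()): arr=[6 21 _ _ _ _] head=1 tail=2 count=1
After op 4 (read()): arr=[6 21 _ _ _ _] head=2 tail=2 count=0
After op 5 (write(20)): arr=[6 21 20 _ _ _] head=2 tail=3 count=1
After op 6 (write(24)): arr=[6 21 20 24 _ _] head=2 tail=4 count=2
After op 7 (write(22)): arr=[6 21 20 24 22 _] head=2 tail=5 count=3
After op 8 (peek()): arr=[6 21 20 24 22 _] head=2 tail=5 count=3
After op 9 (read()): arr=[6 21 20 24 22 _] head=3 tail=5 count=2
After op 10 (write(5)): arr=[6 21 20 24 22 5] head=3 tail=0 count=3
After op 11 (read()): arr=[6 21 20 24 22 5] head=4 tail=0 count=2
After op 12 (write(14)): arr=[14 21 20 24 22 5] head=4 tail=1 count=3
After op 13 (write(23)): arr=[14 23 20 24 22 5] head=4 tail=2 count=4
After op 14 (write(10)): arr=[14 23 10 24 22 5] head=4 tail=3 count=5
After op 15 (write(18)): arr=[14 23 10 18 22 5] head=4 tail=4 count=6
After op 16 (write(11)): arr=[14 23 10 18 11 5] head=5 tail=5 count=6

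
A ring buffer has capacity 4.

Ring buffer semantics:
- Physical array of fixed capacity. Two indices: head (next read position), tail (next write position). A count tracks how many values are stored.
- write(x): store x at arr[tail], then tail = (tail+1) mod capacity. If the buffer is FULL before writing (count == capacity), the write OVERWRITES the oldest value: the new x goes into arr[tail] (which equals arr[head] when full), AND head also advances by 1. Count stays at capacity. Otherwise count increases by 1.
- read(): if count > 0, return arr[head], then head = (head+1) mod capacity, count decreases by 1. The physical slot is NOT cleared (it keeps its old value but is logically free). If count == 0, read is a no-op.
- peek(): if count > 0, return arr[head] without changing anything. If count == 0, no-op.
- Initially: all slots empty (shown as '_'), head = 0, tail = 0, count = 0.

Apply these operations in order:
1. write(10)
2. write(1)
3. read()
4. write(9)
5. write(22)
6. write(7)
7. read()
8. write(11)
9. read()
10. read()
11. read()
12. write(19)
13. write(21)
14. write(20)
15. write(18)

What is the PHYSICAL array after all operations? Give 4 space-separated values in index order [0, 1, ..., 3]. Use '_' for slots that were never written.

Answer: 20 18 19 21

Derivation:
After op 1 (write(10)): arr=[10 _ _ _] head=0 tail=1 count=1
After op 2 (write(1)): arr=[10 1 _ _] head=0 tail=2 count=2
After op 3 (read()): arr=[10 1 _ _] head=1 tail=2 count=1
After op 4 (write(9)): arr=[10 1 9 _] head=1 tail=3 count=2
After op 5 (write(22)): arr=[10 1 9 22] head=1 tail=0 count=3
After op 6 (write(7)): arr=[7 1 9 22] head=1 tail=1 count=4
After op 7 (read()): arr=[7 1 9 22] head=2 tail=1 count=3
After op 8 (write(11)): arr=[7 11 9 22] head=2 tail=2 count=4
After op 9 (read()): arr=[7 11 9 22] head=3 tail=2 count=3
After op 10 (read()): arr=[7 11 9 22] head=0 tail=2 count=2
After op 11 (read()): arr=[7 11 9 22] head=1 tail=2 count=1
After op 12 (write(19)): arr=[7 11 19 22] head=1 tail=3 count=2
After op 13 (write(21)): arr=[7 11 19 21] head=1 tail=0 count=3
After op 14 (write(20)): arr=[20 11 19 21] head=1 tail=1 count=4
After op 15 (write(18)): arr=[20 18 19 21] head=2 tail=2 count=4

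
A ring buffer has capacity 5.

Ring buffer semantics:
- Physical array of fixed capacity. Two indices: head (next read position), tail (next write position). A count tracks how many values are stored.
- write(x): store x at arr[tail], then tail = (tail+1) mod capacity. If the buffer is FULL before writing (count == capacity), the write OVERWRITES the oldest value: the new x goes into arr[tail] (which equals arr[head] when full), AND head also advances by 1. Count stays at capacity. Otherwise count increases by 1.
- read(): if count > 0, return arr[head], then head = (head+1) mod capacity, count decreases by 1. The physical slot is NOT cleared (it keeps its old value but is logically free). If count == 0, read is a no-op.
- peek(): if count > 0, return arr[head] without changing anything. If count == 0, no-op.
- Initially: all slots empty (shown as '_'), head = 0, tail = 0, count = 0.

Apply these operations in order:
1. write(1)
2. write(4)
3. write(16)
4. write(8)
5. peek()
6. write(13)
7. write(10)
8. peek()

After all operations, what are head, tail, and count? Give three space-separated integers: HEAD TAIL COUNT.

After op 1 (write(1)): arr=[1 _ _ _ _] head=0 tail=1 count=1
After op 2 (write(4)): arr=[1 4 _ _ _] head=0 tail=2 count=2
After op 3 (write(16)): arr=[1 4 16 _ _] head=0 tail=3 count=3
After op 4 (write(8)): arr=[1 4 16 8 _] head=0 tail=4 count=4
After op 5 (peek()): arr=[1 4 16 8 _] head=0 tail=4 count=4
After op 6 (write(13)): arr=[1 4 16 8 13] head=0 tail=0 count=5
After op 7 (write(10)): arr=[10 4 16 8 13] head=1 tail=1 count=5
After op 8 (peek()): arr=[10 4 16 8 13] head=1 tail=1 count=5

Answer: 1 1 5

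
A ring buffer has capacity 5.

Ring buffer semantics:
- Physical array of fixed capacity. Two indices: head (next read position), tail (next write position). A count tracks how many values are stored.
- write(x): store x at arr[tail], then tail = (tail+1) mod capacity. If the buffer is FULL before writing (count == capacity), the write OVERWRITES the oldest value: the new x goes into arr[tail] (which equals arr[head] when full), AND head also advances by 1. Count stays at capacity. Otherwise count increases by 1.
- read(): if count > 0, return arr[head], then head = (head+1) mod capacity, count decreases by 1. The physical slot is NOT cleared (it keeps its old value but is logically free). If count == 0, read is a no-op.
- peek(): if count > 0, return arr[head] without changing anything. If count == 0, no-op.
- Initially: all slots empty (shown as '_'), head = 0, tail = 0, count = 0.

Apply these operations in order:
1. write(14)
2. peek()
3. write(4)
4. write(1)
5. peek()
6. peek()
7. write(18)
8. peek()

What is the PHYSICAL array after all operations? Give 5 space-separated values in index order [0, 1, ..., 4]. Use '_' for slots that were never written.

Answer: 14 4 1 18 _

Derivation:
After op 1 (write(14)): arr=[14 _ _ _ _] head=0 tail=1 count=1
After op 2 (peek()): arr=[14 _ _ _ _] head=0 tail=1 count=1
After op 3 (write(4)): arr=[14 4 _ _ _] head=0 tail=2 count=2
After op 4 (write(1)): arr=[14 4 1 _ _] head=0 tail=3 count=3
After op 5 (peek()): arr=[14 4 1 _ _] head=0 tail=3 count=3
After op 6 (peek()): arr=[14 4 1 _ _] head=0 tail=3 count=3
After op 7 (write(18)): arr=[14 4 1 18 _] head=0 tail=4 count=4
After op 8 (peek()): arr=[14 4 1 18 _] head=0 tail=4 count=4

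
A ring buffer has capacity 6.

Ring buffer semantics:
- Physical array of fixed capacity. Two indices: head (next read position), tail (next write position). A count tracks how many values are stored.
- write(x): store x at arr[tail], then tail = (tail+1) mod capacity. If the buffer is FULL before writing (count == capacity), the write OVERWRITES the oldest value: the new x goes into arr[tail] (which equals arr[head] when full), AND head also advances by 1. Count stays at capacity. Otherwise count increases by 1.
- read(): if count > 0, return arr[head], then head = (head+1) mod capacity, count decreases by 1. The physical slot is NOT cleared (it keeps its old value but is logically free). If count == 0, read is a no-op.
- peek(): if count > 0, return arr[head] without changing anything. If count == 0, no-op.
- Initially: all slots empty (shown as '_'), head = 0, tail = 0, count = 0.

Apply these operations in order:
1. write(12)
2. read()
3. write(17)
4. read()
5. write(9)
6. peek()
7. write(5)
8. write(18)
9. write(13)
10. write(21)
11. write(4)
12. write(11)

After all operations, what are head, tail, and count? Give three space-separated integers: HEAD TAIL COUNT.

After op 1 (write(12)): arr=[12 _ _ _ _ _] head=0 tail=1 count=1
After op 2 (read()): arr=[12 _ _ _ _ _] head=1 tail=1 count=0
After op 3 (write(17)): arr=[12 17 _ _ _ _] head=1 tail=2 count=1
After op 4 (read()): arr=[12 17 _ _ _ _] head=2 tail=2 count=0
After op 5 (write(9)): arr=[12 17 9 _ _ _] head=2 tail=3 count=1
After op 6 (peek()): arr=[12 17 9 _ _ _] head=2 tail=3 count=1
After op 7 (write(5)): arr=[12 17 9 5 _ _] head=2 tail=4 count=2
After op 8 (write(18)): arr=[12 17 9 5 18 _] head=2 tail=5 count=3
After op 9 (write(13)): arr=[12 17 9 5 18 13] head=2 tail=0 count=4
After op 10 (write(21)): arr=[21 17 9 5 18 13] head=2 tail=1 count=5
After op 11 (write(4)): arr=[21 4 9 5 18 13] head=2 tail=2 count=6
After op 12 (write(11)): arr=[21 4 11 5 18 13] head=3 tail=3 count=6

Answer: 3 3 6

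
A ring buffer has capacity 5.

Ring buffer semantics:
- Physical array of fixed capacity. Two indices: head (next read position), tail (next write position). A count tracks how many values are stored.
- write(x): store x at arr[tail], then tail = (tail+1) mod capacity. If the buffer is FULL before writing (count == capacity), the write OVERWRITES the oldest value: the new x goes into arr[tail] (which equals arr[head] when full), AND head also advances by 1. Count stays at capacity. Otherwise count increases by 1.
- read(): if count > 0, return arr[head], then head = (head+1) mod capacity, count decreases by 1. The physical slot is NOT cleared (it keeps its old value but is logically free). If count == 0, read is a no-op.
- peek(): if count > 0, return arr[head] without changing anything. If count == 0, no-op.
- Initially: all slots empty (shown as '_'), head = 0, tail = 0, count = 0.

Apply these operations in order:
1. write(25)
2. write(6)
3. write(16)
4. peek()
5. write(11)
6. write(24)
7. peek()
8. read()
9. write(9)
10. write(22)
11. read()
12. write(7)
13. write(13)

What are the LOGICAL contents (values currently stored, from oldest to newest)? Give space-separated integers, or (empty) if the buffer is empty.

Answer: 24 9 22 7 13

Derivation:
After op 1 (write(25)): arr=[25 _ _ _ _] head=0 tail=1 count=1
After op 2 (write(6)): arr=[25 6 _ _ _] head=0 tail=2 count=2
After op 3 (write(16)): arr=[25 6 16 _ _] head=0 tail=3 count=3
After op 4 (peek()): arr=[25 6 16 _ _] head=0 tail=3 count=3
After op 5 (write(11)): arr=[25 6 16 11 _] head=0 tail=4 count=4
After op 6 (write(24)): arr=[25 6 16 11 24] head=0 tail=0 count=5
After op 7 (peek()): arr=[25 6 16 11 24] head=0 tail=0 count=5
After op 8 (read()): arr=[25 6 16 11 24] head=1 tail=0 count=4
After op 9 (write(9)): arr=[9 6 16 11 24] head=1 tail=1 count=5
After op 10 (write(22)): arr=[9 22 16 11 24] head=2 tail=2 count=5
After op 11 (read()): arr=[9 22 16 11 24] head=3 tail=2 count=4
After op 12 (write(7)): arr=[9 22 7 11 24] head=3 tail=3 count=5
After op 13 (write(13)): arr=[9 22 7 13 24] head=4 tail=4 count=5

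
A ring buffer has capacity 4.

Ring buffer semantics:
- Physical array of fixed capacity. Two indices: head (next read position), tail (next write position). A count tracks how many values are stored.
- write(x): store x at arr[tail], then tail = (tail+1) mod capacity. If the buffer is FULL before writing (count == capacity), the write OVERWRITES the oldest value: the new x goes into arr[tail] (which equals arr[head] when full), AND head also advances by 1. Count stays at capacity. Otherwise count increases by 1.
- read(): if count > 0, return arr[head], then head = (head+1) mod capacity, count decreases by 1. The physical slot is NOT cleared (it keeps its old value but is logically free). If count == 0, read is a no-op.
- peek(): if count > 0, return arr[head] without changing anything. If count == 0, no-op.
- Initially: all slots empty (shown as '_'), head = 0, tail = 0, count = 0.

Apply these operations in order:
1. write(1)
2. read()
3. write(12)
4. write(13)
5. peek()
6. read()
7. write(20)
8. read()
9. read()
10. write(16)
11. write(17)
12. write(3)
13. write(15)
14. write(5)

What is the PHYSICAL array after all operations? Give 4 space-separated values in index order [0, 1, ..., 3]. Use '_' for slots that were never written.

Answer: 5 17 3 15

Derivation:
After op 1 (write(1)): arr=[1 _ _ _] head=0 tail=1 count=1
After op 2 (read()): arr=[1 _ _ _] head=1 tail=1 count=0
After op 3 (write(12)): arr=[1 12 _ _] head=1 tail=2 count=1
After op 4 (write(13)): arr=[1 12 13 _] head=1 tail=3 count=2
After op 5 (peek()): arr=[1 12 13 _] head=1 tail=3 count=2
After op 6 (read()): arr=[1 12 13 _] head=2 tail=3 count=1
After op 7 (write(20)): arr=[1 12 13 20] head=2 tail=0 count=2
After op 8 (read()): arr=[1 12 13 20] head=3 tail=0 count=1
After op 9 (read()): arr=[1 12 13 20] head=0 tail=0 count=0
After op 10 (write(16)): arr=[16 12 13 20] head=0 tail=1 count=1
After op 11 (write(17)): arr=[16 17 13 20] head=0 tail=2 count=2
After op 12 (write(3)): arr=[16 17 3 20] head=0 tail=3 count=3
After op 13 (write(15)): arr=[16 17 3 15] head=0 tail=0 count=4
After op 14 (write(5)): arr=[5 17 3 15] head=1 tail=1 count=4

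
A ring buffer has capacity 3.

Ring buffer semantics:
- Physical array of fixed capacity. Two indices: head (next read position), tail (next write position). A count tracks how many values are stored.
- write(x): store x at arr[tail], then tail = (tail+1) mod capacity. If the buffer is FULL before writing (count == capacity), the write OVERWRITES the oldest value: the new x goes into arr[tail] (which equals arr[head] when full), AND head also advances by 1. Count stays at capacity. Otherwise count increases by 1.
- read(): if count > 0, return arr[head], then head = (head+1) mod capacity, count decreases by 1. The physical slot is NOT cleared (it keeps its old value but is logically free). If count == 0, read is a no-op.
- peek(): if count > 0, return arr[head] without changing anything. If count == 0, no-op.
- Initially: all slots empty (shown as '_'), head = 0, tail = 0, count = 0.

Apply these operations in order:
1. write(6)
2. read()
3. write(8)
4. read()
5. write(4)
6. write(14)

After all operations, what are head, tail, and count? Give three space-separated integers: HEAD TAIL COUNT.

After op 1 (write(6)): arr=[6 _ _] head=0 tail=1 count=1
After op 2 (read()): arr=[6 _ _] head=1 tail=1 count=0
After op 3 (write(8)): arr=[6 8 _] head=1 tail=2 count=1
After op 4 (read()): arr=[6 8 _] head=2 tail=2 count=0
After op 5 (write(4)): arr=[6 8 4] head=2 tail=0 count=1
After op 6 (write(14)): arr=[14 8 4] head=2 tail=1 count=2

Answer: 2 1 2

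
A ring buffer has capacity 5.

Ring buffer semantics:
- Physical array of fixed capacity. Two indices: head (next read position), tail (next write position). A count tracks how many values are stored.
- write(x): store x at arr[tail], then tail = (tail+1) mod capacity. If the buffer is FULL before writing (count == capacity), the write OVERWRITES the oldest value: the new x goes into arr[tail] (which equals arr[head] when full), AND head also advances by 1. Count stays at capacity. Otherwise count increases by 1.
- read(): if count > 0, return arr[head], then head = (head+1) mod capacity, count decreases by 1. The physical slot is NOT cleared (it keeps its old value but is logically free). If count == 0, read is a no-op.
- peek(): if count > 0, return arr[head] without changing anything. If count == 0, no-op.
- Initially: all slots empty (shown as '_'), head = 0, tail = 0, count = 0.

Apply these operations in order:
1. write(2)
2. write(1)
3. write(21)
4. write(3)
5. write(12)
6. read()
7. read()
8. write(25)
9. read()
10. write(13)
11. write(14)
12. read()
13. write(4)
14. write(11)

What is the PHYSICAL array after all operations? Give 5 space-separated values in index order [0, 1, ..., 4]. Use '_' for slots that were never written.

Answer: 25 13 14 4 11

Derivation:
After op 1 (write(2)): arr=[2 _ _ _ _] head=0 tail=1 count=1
After op 2 (write(1)): arr=[2 1 _ _ _] head=0 tail=2 count=2
After op 3 (write(21)): arr=[2 1 21 _ _] head=0 tail=3 count=3
After op 4 (write(3)): arr=[2 1 21 3 _] head=0 tail=4 count=4
After op 5 (write(12)): arr=[2 1 21 3 12] head=0 tail=0 count=5
After op 6 (read()): arr=[2 1 21 3 12] head=1 tail=0 count=4
After op 7 (read()): arr=[2 1 21 3 12] head=2 tail=0 count=3
After op 8 (write(25)): arr=[25 1 21 3 12] head=2 tail=1 count=4
After op 9 (read()): arr=[25 1 21 3 12] head=3 tail=1 count=3
After op 10 (write(13)): arr=[25 13 21 3 12] head=3 tail=2 count=4
After op 11 (write(14)): arr=[25 13 14 3 12] head=3 tail=3 count=5
After op 12 (read()): arr=[25 13 14 3 12] head=4 tail=3 count=4
After op 13 (write(4)): arr=[25 13 14 4 12] head=4 tail=4 count=5
After op 14 (write(11)): arr=[25 13 14 4 11] head=0 tail=0 count=5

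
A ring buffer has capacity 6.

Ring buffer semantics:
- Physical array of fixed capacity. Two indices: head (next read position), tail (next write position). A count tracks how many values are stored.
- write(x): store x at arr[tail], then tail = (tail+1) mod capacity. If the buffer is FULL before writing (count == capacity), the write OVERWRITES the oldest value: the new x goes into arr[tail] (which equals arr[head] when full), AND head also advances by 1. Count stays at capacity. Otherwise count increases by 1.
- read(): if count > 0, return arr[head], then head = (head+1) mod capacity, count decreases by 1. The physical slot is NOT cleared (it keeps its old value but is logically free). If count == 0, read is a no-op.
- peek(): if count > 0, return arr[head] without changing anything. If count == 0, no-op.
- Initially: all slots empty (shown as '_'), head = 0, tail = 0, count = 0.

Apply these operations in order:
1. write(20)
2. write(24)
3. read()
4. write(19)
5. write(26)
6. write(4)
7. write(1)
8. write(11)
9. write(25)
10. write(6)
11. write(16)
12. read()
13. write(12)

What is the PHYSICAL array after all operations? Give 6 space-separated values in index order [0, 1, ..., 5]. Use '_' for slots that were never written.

After op 1 (write(20)): arr=[20 _ _ _ _ _] head=0 tail=1 count=1
After op 2 (write(24)): arr=[20 24 _ _ _ _] head=0 tail=2 count=2
After op 3 (read()): arr=[20 24 _ _ _ _] head=1 tail=2 count=1
After op 4 (write(19)): arr=[20 24 19 _ _ _] head=1 tail=3 count=2
After op 5 (write(26)): arr=[20 24 19 26 _ _] head=1 tail=4 count=3
After op 6 (write(4)): arr=[20 24 19 26 4 _] head=1 tail=5 count=4
After op 7 (write(1)): arr=[20 24 19 26 4 1] head=1 tail=0 count=5
After op 8 (write(11)): arr=[11 24 19 26 4 1] head=1 tail=1 count=6
After op 9 (write(25)): arr=[11 25 19 26 4 1] head=2 tail=2 count=6
After op 10 (write(6)): arr=[11 25 6 26 4 1] head=3 tail=3 count=6
After op 11 (write(16)): arr=[11 25 6 16 4 1] head=4 tail=4 count=6
After op 12 (read()): arr=[11 25 6 16 4 1] head=5 tail=4 count=5
After op 13 (write(12)): arr=[11 25 6 16 12 1] head=5 tail=5 count=6

Answer: 11 25 6 16 12 1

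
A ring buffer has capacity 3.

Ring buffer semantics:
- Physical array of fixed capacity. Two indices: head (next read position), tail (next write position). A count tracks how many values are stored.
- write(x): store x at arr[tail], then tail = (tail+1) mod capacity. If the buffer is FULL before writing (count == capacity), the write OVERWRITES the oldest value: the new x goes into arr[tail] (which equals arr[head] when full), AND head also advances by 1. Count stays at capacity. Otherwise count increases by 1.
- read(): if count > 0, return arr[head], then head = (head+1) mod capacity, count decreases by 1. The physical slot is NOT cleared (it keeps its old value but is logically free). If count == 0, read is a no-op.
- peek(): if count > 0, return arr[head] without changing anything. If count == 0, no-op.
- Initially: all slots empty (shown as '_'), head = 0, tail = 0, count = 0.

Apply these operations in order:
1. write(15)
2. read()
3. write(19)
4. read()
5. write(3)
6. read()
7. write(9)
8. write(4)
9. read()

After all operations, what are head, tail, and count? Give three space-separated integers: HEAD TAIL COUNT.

After op 1 (write(15)): arr=[15 _ _] head=0 tail=1 count=1
After op 2 (read()): arr=[15 _ _] head=1 tail=1 count=0
After op 3 (write(19)): arr=[15 19 _] head=1 tail=2 count=1
After op 4 (read()): arr=[15 19 _] head=2 tail=2 count=0
After op 5 (write(3)): arr=[15 19 3] head=2 tail=0 count=1
After op 6 (read()): arr=[15 19 3] head=0 tail=0 count=0
After op 7 (write(9)): arr=[9 19 3] head=0 tail=1 count=1
After op 8 (write(4)): arr=[9 4 3] head=0 tail=2 count=2
After op 9 (read()): arr=[9 4 3] head=1 tail=2 count=1

Answer: 1 2 1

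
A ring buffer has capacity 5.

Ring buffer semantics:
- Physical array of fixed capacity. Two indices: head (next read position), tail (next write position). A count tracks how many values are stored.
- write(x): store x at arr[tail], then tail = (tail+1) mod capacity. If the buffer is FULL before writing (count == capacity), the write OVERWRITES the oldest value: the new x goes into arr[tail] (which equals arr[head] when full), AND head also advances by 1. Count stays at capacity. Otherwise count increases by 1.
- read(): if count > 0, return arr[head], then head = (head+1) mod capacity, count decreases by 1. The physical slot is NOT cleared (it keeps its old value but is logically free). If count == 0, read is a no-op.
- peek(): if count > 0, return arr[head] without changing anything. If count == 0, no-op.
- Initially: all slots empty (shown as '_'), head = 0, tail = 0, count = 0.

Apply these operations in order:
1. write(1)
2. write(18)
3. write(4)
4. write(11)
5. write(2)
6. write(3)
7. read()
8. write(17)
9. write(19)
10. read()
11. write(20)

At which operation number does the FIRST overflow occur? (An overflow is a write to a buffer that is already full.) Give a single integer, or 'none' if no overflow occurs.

After op 1 (write(1)): arr=[1 _ _ _ _] head=0 tail=1 count=1
After op 2 (write(18)): arr=[1 18 _ _ _] head=0 tail=2 count=2
After op 3 (write(4)): arr=[1 18 4 _ _] head=0 tail=3 count=3
After op 4 (write(11)): arr=[1 18 4 11 _] head=0 tail=4 count=4
After op 5 (write(2)): arr=[1 18 4 11 2] head=0 tail=0 count=5
After op 6 (write(3)): arr=[3 18 4 11 2] head=1 tail=1 count=5
After op 7 (read()): arr=[3 18 4 11 2] head=2 tail=1 count=4
After op 8 (write(17)): arr=[3 17 4 11 2] head=2 tail=2 count=5
After op 9 (write(19)): arr=[3 17 19 11 2] head=3 tail=3 count=5
After op 10 (read()): arr=[3 17 19 11 2] head=4 tail=3 count=4
After op 11 (write(20)): arr=[3 17 19 20 2] head=4 tail=4 count=5

Answer: 6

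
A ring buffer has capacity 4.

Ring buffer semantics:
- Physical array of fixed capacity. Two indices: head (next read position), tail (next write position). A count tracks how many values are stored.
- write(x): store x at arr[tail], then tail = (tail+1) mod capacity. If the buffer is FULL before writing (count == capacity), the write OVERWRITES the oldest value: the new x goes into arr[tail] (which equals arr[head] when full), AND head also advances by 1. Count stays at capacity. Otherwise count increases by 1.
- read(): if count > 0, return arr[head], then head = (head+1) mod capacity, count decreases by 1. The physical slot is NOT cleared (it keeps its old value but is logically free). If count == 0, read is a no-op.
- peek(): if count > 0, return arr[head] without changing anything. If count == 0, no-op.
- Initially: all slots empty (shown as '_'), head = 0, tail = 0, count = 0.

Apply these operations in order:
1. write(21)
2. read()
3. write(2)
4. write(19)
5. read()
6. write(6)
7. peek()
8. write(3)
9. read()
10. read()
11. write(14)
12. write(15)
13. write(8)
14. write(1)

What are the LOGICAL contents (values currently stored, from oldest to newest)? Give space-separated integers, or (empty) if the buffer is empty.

Answer: 14 15 8 1

Derivation:
After op 1 (write(21)): arr=[21 _ _ _] head=0 tail=1 count=1
After op 2 (read()): arr=[21 _ _ _] head=1 tail=1 count=0
After op 3 (write(2)): arr=[21 2 _ _] head=1 tail=2 count=1
After op 4 (write(19)): arr=[21 2 19 _] head=1 tail=3 count=2
After op 5 (read()): arr=[21 2 19 _] head=2 tail=3 count=1
After op 6 (write(6)): arr=[21 2 19 6] head=2 tail=0 count=2
After op 7 (peek()): arr=[21 2 19 6] head=2 tail=0 count=2
After op 8 (write(3)): arr=[3 2 19 6] head=2 tail=1 count=3
After op 9 (read()): arr=[3 2 19 6] head=3 tail=1 count=2
After op 10 (read()): arr=[3 2 19 6] head=0 tail=1 count=1
After op 11 (write(14)): arr=[3 14 19 6] head=0 tail=2 count=2
After op 12 (write(15)): arr=[3 14 15 6] head=0 tail=3 count=3
After op 13 (write(8)): arr=[3 14 15 8] head=0 tail=0 count=4
After op 14 (write(1)): arr=[1 14 15 8] head=1 tail=1 count=4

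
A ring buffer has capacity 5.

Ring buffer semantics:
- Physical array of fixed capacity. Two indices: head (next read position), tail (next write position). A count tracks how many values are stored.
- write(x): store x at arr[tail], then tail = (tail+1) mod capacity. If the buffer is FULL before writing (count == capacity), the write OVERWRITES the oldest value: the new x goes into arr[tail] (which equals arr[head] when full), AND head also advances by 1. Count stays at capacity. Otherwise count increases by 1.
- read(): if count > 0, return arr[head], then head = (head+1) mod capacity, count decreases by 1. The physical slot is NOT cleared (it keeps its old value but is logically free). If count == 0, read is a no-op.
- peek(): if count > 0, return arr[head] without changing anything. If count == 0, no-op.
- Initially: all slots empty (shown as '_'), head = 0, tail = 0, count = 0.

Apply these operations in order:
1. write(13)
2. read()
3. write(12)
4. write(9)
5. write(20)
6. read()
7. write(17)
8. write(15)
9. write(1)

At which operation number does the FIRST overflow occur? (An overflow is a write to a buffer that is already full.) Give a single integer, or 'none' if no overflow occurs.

After op 1 (write(13)): arr=[13 _ _ _ _] head=0 tail=1 count=1
After op 2 (read()): arr=[13 _ _ _ _] head=1 tail=1 count=0
After op 3 (write(12)): arr=[13 12 _ _ _] head=1 tail=2 count=1
After op 4 (write(9)): arr=[13 12 9 _ _] head=1 tail=3 count=2
After op 5 (write(20)): arr=[13 12 9 20 _] head=1 tail=4 count=3
After op 6 (read()): arr=[13 12 9 20 _] head=2 tail=4 count=2
After op 7 (write(17)): arr=[13 12 9 20 17] head=2 tail=0 count=3
After op 8 (write(15)): arr=[15 12 9 20 17] head=2 tail=1 count=4
After op 9 (write(1)): arr=[15 1 9 20 17] head=2 tail=2 count=5

Answer: none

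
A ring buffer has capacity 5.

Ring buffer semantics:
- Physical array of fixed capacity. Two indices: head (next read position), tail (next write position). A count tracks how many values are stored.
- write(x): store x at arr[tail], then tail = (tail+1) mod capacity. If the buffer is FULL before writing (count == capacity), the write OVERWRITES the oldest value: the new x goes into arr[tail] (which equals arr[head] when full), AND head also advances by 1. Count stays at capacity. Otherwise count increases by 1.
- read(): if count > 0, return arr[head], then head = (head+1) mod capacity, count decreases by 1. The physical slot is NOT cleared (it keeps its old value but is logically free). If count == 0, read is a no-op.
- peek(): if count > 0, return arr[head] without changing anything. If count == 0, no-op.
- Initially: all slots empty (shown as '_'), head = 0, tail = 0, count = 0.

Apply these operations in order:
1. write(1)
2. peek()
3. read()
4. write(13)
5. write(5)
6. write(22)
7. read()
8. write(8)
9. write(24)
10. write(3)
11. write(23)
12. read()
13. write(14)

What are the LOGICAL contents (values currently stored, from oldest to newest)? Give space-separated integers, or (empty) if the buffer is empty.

After op 1 (write(1)): arr=[1 _ _ _ _] head=0 tail=1 count=1
After op 2 (peek()): arr=[1 _ _ _ _] head=0 tail=1 count=1
After op 3 (read()): arr=[1 _ _ _ _] head=1 tail=1 count=0
After op 4 (write(13)): arr=[1 13 _ _ _] head=1 tail=2 count=1
After op 5 (write(5)): arr=[1 13 5 _ _] head=1 tail=3 count=2
After op 6 (write(22)): arr=[1 13 5 22 _] head=1 tail=4 count=3
After op 7 (read()): arr=[1 13 5 22 _] head=2 tail=4 count=2
After op 8 (write(8)): arr=[1 13 5 22 8] head=2 tail=0 count=3
After op 9 (write(24)): arr=[24 13 5 22 8] head=2 tail=1 count=4
After op 10 (write(3)): arr=[24 3 5 22 8] head=2 tail=2 count=5
After op 11 (write(23)): arr=[24 3 23 22 8] head=3 tail=3 count=5
After op 12 (read()): arr=[24 3 23 22 8] head=4 tail=3 count=4
After op 13 (write(14)): arr=[24 3 23 14 8] head=4 tail=4 count=5

Answer: 8 24 3 23 14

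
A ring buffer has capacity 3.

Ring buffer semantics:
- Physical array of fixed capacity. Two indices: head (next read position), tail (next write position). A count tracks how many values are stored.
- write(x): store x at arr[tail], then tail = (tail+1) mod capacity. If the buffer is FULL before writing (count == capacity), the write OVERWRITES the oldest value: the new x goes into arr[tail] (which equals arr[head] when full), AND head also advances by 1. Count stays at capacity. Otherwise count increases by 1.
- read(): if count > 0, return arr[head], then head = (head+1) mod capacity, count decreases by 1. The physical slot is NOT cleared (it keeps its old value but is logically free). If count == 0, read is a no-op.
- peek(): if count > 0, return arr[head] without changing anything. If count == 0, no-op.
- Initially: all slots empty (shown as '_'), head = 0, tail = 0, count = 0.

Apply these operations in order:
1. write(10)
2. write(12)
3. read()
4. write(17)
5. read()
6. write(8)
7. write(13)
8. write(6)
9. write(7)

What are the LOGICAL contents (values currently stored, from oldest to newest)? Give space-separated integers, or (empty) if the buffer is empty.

Answer: 13 6 7

Derivation:
After op 1 (write(10)): arr=[10 _ _] head=0 tail=1 count=1
After op 2 (write(12)): arr=[10 12 _] head=0 tail=2 count=2
After op 3 (read()): arr=[10 12 _] head=1 tail=2 count=1
After op 4 (write(17)): arr=[10 12 17] head=1 tail=0 count=2
After op 5 (read()): arr=[10 12 17] head=2 tail=0 count=1
After op 6 (write(8)): arr=[8 12 17] head=2 tail=1 count=2
After op 7 (write(13)): arr=[8 13 17] head=2 tail=2 count=3
After op 8 (write(6)): arr=[8 13 6] head=0 tail=0 count=3
After op 9 (write(7)): arr=[7 13 6] head=1 tail=1 count=3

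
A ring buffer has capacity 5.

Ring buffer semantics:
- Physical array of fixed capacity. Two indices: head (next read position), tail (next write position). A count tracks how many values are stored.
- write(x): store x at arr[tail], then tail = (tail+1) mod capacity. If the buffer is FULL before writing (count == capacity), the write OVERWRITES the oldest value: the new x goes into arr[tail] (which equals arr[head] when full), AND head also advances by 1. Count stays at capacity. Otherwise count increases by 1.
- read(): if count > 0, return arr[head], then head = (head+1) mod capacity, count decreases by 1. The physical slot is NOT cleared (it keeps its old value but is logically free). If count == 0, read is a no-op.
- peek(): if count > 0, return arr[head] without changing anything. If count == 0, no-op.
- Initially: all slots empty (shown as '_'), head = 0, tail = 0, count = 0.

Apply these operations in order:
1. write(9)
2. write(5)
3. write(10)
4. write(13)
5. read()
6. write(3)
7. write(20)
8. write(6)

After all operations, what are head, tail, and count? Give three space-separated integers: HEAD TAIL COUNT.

Answer: 2 2 5

Derivation:
After op 1 (write(9)): arr=[9 _ _ _ _] head=0 tail=1 count=1
After op 2 (write(5)): arr=[9 5 _ _ _] head=0 tail=2 count=2
After op 3 (write(10)): arr=[9 5 10 _ _] head=0 tail=3 count=3
After op 4 (write(13)): arr=[9 5 10 13 _] head=0 tail=4 count=4
After op 5 (read()): arr=[9 5 10 13 _] head=1 tail=4 count=3
After op 6 (write(3)): arr=[9 5 10 13 3] head=1 tail=0 count=4
After op 7 (write(20)): arr=[20 5 10 13 3] head=1 tail=1 count=5
After op 8 (write(6)): arr=[20 6 10 13 3] head=2 tail=2 count=5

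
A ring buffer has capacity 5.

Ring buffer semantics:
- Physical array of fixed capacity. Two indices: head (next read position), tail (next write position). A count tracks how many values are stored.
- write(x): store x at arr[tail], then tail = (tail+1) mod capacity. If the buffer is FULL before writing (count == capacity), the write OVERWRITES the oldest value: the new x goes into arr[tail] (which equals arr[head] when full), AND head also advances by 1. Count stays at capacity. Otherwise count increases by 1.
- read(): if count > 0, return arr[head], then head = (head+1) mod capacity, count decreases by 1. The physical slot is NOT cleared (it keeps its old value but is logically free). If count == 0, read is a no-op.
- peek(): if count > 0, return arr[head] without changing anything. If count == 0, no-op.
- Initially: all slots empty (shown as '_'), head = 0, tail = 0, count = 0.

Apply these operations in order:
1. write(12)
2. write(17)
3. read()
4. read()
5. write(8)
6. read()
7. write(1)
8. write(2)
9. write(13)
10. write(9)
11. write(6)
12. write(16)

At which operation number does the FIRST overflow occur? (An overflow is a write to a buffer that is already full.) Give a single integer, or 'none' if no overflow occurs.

After op 1 (write(12)): arr=[12 _ _ _ _] head=0 tail=1 count=1
After op 2 (write(17)): arr=[12 17 _ _ _] head=0 tail=2 count=2
After op 3 (read()): arr=[12 17 _ _ _] head=1 tail=2 count=1
After op 4 (read()): arr=[12 17 _ _ _] head=2 tail=2 count=0
After op 5 (write(8)): arr=[12 17 8 _ _] head=2 tail=3 count=1
After op 6 (read()): arr=[12 17 8 _ _] head=3 tail=3 count=0
After op 7 (write(1)): arr=[12 17 8 1 _] head=3 tail=4 count=1
After op 8 (write(2)): arr=[12 17 8 1 2] head=3 tail=0 count=2
After op 9 (write(13)): arr=[13 17 8 1 2] head=3 tail=1 count=3
After op 10 (write(9)): arr=[13 9 8 1 2] head=3 tail=2 count=4
After op 11 (write(6)): arr=[13 9 6 1 2] head=3 tail=3 count=5
After op 12 (write(16)): arr=[13 9 6 16 2] head=4 tail=4 count=5

Answer: 12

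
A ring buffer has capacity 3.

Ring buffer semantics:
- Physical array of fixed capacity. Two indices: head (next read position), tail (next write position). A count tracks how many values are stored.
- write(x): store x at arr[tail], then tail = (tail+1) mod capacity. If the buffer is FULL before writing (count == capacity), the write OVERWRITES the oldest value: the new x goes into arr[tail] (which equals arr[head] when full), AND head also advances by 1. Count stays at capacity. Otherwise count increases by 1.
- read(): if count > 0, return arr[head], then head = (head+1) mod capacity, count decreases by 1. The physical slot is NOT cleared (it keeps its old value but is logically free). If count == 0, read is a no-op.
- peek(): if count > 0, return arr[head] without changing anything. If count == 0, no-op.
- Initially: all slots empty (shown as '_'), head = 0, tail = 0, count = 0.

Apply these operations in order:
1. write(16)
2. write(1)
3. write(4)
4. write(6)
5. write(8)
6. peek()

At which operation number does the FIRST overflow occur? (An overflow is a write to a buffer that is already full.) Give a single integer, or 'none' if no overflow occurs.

Answer: 4

Derivation:
After op 1 (write(16)): arr=[16 _ _] head=0 tail=1 count=1
After op 2 (write(1)): arr=[16 1 _] head=0 tail=2 count=2
After op 3 (write(4)): arr=[16 1 4] head=0 tail=0 count=3
After op 4 (write(6)): arr=[6 1 4] head=1 tail=1 count=3
After op 5 (write(8)): arr=[6 8 4] head=2 tail=2 count=3
After op 6 (peek()): arr=[6 8 4] head=2 tail=2 count=3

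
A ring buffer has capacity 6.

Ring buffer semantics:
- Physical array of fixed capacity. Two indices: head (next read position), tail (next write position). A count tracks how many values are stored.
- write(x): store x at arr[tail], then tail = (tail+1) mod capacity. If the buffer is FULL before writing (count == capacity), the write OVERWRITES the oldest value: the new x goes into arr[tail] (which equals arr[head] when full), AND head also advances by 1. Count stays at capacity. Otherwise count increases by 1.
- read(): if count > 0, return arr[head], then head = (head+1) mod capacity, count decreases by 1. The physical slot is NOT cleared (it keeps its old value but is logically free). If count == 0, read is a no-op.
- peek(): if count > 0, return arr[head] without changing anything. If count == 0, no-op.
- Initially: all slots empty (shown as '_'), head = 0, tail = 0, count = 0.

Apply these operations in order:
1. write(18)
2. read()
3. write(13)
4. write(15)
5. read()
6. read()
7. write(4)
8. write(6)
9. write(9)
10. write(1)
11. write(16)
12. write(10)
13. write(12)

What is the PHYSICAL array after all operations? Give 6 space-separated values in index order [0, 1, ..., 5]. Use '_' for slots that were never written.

Answer: 1 16 10 12 6 9

Derivation:
After op 1 (write(18)): arr=[18 _ _ _ _ _] head=0 tail=1 count=1
After op 2 (read()): arr=[18 _ _ _ _ _] head=1 tail=1 count=0
After op 3 (write(13)): arr=[18 13 _ _ _ _] head=1 tail=2 count=1
After op 4 (write(15)): arr=[18 13 15 _ _ _] head=1 tail=3 count=2
After op 5 (read()): arr=[18 13 15 _ _ _] head=2 tail=3 count=1
After op 6 (read()): arr=[18 13 15 _ _ _] head=3 tail=3 count=0
After op 7 (write(4)): arr=[18 13 15 4 _ _] head=3 tail=4 count=1
After op 8 (write(6)): arr=[18 13 15 4 6 _] head=3 tail=5 count=2
After op 9 (write(9)): arr=[18 13 15 4 6 9] head=3 tail=0 count=3
After op 10 (write(1)): arr=[1 13 15 4 6 9] head=3 tail=1 count=4
After op 11 (write(16)): arr=[1 16 15 4 6 9] head=3 tail=2 count=5
After op 12 (write(10)): arr=[1 16 10 4 6 9] head=3 tail=3 count=6
After op 13 (write(12)): arr=[1 16 10 12 6 9] head=4 tail=4 count=6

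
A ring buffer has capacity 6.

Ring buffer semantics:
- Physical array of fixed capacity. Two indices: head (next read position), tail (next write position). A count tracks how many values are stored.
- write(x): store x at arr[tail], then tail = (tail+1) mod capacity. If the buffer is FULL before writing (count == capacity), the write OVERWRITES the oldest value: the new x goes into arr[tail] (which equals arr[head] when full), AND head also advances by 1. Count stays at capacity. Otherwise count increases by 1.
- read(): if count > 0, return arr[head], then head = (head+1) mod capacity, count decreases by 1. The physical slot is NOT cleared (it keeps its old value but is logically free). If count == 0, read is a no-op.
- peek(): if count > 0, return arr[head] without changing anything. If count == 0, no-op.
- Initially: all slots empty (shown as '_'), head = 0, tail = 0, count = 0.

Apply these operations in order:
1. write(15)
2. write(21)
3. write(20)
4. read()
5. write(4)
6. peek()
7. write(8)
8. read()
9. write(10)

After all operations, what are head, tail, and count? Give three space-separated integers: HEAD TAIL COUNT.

Answer: 2 0 4

Derivation:
After op 1 (write(15)): arr=[15 _ _ _ _ _] head=0 tail=1 count=1
After op 2 (write(21)): arr=[15 21 _ _ _ _] head=0 tail=2 count=2
After op 3 (write(20)): arr=[15 21 20 _ _ _] head=0 tail=3 count=3
After op 4 (read()): arr=[15 21 20 _ _ _] head=1 tail=3 count=2
After op 5 (write(4)): arr=[15 21 20 4 _ _] head=1 tail=4 count=3
After op 6 (peek()): arr=[15 21 20 4 _ _] head=1 tail=4 count=3
After op 7 (write(8)): arr=[15 21 20 4 8 _] head=1 tail=5 count=4
After op 8 (read()): arr=[15 21 20 4 8 _] head=2 tail=5 count=3
After op 9 (write(10)): arr=[15 21 20 4 8 10] head=2 tail=0 count=4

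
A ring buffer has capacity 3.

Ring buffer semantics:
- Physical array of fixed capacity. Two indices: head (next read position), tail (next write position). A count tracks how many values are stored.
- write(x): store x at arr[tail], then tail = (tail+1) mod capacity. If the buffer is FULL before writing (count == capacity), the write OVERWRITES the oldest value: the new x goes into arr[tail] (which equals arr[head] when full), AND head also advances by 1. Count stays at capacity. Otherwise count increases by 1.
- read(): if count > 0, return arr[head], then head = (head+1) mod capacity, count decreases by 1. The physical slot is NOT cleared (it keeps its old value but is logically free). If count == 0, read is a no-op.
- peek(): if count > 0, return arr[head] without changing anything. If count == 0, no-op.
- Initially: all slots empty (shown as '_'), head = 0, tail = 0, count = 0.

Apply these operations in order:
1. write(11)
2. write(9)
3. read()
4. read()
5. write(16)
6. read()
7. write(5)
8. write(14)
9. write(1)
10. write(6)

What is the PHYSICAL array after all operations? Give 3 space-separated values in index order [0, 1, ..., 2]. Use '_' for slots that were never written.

After op 1 (write(11)): arr=[11 _ _] head=0 tail=1 count=1
After op 2 (write(9)): arr=[11 9 _] head=0 tail=2 count=2
After op 3 (read()): arr=[11 9 _] head=1 tail=2 count=1
After op 4 (read()): arr=[11 9 _] head=2 tail=2 count=0
After op 5 (write(16)): arr=[11 9 16] head=2 tail=0 count=1
After op 6 (read()): arr=[11 9 16] head=0 tail=0 count=0
After op 7 (write(5)): arr=[5 9 16] head=0 tail=1 count=1
After op 8 (write(14)): arr=[5 14 16] head=0 tail=2 count=2
After op 9 (write(1)): arr=[5 14 1] head=0 tail=0 count=3
After op 10 (write(6)): arr=[6 14 1] head=1 tail=1 count=3

Answer: 6 14 1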